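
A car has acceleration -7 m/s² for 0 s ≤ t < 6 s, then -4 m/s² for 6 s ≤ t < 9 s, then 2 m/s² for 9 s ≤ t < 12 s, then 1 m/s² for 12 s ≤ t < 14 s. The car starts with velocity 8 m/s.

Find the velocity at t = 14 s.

-38 m/s

Δv equals the area under the a-t graph; then v = v₀ + Δv.
0–6 s: -7 × 6 = -42 m/s
6–9 s: -4 × 3 = -12 m/s
9–12 s: 2 × 3 = 6 m/s
12–14 s: 1 × 2 = 2 m/s
Δv = -46 m/s, so v(14) = 8 + (-46) = -38 m/s.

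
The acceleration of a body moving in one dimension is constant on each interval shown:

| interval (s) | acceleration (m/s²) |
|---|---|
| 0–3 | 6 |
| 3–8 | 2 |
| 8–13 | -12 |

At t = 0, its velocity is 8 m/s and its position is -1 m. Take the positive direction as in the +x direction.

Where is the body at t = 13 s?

On each constant-a segment, Δv = aΔt and Δx = v₀Δt + ½aΔt²; chain segment to segment.
0–3 s: v starts 8 m/s; Δx = 8·3 + ½·6·3² = 51 m; v ends 26 m/s.
3–8 s: v starts 26 m/s; Δx = 26·5 + ½·2·5² = 155 m; v ends 36 m/s.
8–13 s: v starts 36 m/s; Δx = 36·5 + ½·-12·5² = 30 m; v ends -24 m/s.
x(13) = -1 + Σ Δx = 235 m.

235 m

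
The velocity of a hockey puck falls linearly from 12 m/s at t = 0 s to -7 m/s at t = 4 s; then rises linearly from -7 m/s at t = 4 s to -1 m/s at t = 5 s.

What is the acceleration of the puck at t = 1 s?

Acceleration is the slope of the v-t graph on 0–4 s: (-7 − 12)/(4 − 0) = -4.75 m/s².

-4.75 m/s²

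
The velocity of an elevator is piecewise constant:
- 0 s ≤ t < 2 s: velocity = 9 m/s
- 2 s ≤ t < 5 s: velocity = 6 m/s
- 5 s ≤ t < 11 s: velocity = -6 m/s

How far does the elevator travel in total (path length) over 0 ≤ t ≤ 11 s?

Total distance travelled is ∫|v| dt — sum the magnitudes of each area piece.
0–2 s: |9| × 2 = 18 m
2–5 s: |6| × 3 = 18 m
5–11 s: |-6| × 6 = 36 m
Total distance = 72 m

72 m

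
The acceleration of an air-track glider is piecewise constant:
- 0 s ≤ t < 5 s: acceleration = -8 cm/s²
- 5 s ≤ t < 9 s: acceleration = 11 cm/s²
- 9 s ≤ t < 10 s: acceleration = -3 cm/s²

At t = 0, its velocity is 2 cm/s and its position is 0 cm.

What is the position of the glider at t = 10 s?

-149.5 cm

On each constant-a segment, Δv = aΔt and Δx = v₀Δt + ½aΔt²; chain segment to segment.
0–5 s: v starts 2 cm/s; Δx = 2·5 + ½·-8·5² = -90 cm; v ends -38 cm/s.
5–9 s: v starts -38 cm/s; Δx = -38·4 + ½·11·4² = -64 cm; v ends 6 cm/s.
9–10 s: v starts 6 cm/s; Δx = 6·1 + ½·-3·1² = 4.5 cm; v ends 3 cm/s.
x(10) = 0 + Σ Δx = -149.5 cm.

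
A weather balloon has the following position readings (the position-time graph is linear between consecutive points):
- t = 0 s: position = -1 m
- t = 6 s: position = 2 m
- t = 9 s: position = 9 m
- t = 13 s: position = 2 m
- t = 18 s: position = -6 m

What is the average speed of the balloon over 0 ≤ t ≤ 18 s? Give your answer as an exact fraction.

25/18 m/s

Average speed = (total path length)/(elapsed time); on a piecewise-linear x-t graph the path length is Σ|Δx|.
0–6 s: |Δx| = |2 − -1| = 3 m
6–9 s: |Δx| = |9 − 2| = 7 m
9–13 s: |Δx| = |2 − 9| = 7 m
13–18 s: |Δx| = |-6 − 2| = 8 m
Total path = 25 m; average speed = 25/18 = 25/18 m/s.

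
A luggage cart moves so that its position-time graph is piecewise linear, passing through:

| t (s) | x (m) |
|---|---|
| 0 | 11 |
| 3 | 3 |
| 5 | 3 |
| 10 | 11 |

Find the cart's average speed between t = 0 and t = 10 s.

Average speed = (total path length)/(elapsed time); on a piecewise-linear x-t graph the path length is Σ|Δx|.
0–3 s: |Δx| = |3 − 11| = 8 m
3–5 s: |Δx| = |3 − 3| = 0 m
5–10 s: |Δx| = |11 − 3| = 8 m
Total path = 16 m; average speed = 16/10 = 1.6 m/s.

1.6 m/s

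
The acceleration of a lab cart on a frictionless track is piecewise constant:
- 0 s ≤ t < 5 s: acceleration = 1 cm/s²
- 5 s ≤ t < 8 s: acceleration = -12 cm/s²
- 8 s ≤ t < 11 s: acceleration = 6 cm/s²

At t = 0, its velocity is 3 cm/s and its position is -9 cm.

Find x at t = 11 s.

On each constant-a segment, Δv = aΔt and Δx = v₀Δt + ½aΔt²; chain segment to segment.
0–5 s: v starts 3 cm/s; Δx = 3·5 + ½·1·5² = 27.5 cm; v ends 8 cm/s.
5–8 s: v starts 8 cm/s; Δx = 8·3 + ½·-12·3² = -30 cm; v ends -28 cm/s.
8–11 s: v starts -28 cm/s; Δx = -28·3 + ½·6·3² = -57 cm; v ends -10 cm/s.
x(11) = -9 + Σ Δx = -68.5 cm.

-68.5 cm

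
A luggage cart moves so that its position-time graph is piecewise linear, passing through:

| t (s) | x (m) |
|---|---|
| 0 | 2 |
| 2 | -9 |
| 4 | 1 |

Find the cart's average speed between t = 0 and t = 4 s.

Average speed = (total path length)/(elapsed time); on a piecewise-linear x-t graph the path length is Σ|Δx|.
0–2 s: |Δx| = |-9 − 2| = 11 m
2–4 s: |Δx| = |1 − -9| = 10 m
Total path = 21 m; average speed = 21/4 = 5.25 m/s.

5.25 m/s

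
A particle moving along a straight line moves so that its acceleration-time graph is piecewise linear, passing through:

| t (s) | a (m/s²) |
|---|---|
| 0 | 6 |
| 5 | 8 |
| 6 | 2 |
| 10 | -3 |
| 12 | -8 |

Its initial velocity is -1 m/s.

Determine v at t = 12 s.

26 m/s

Δv equals the area under the a-t graph; then v = v₀ + Δv.
0–5 s: ½(6 + 8)(5) = 35 m/s
5–6 s: ½(8 + 2)(1) = 5 m/s
6–10 s: ½(2 + -3)(4) = -2 m/s
10–12 s: ½(-3 + -8)(2) = -11 m/s
Δv = 27 m/s, so v(12) = -1 + (27) = 26 m/s.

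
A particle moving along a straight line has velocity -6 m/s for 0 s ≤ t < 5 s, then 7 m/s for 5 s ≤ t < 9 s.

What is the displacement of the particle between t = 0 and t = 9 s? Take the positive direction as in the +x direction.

Net displacement equals the area under the velocity-time graph (areas below the axis count negative).
0–5 s: -6 × 5 = -30 m
5–9 s: 7 × 4 = 28 m
Net displacement = -2 m

-2 m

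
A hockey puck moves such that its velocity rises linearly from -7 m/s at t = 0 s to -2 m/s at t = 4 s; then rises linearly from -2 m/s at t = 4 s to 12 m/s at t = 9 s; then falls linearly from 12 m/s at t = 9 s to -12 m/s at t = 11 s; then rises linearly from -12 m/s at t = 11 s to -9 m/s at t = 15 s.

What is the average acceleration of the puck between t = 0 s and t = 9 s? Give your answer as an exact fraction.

Average acceleration = Δv/Δt = (12 − -7)/(9 − 0) = 19/9 m/s².

19/9 m/s²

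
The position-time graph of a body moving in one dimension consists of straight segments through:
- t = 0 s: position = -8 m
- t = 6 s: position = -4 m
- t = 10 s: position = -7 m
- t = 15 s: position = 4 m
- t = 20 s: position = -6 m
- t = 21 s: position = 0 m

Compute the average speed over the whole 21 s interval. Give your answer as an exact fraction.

Average speed = (total path length)/(elapsed time); on a piecewise-linear x-t graph the path length is Σ|Δx|.
0–6 s: |Δx| = |-4 − -8| = 4 m
6–10 s: |Δx| = |-7 − -4| = 3 m
10–15 s: |Δx| = |4 − -7| = 11 m
15–20 s: |Δx| = |-6 − 4| = 10 m
20–21 s: |Δx| = |0 − -6| = 6 m
Total path = 34 m; average speed = 34/21 = 34/21 m/s.

34/21 m/s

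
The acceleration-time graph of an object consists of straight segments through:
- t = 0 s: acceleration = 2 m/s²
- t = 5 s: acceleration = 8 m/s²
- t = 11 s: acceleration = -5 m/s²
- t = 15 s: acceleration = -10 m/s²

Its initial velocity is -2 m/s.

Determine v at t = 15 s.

2 m/s

Δv equals the area under the a-t graph; then v = v₀ + Δv.
0–5 s: ½(2 + 8)(5) = 25 m/s
5–11 s: ½(8 + -5)(6) = 9 m/s
11–15 s: ½(-5 + -10)(4) = -30 m/s
Δv = 4 m/s, so v(15) = -2 + (4) = 2 m/s.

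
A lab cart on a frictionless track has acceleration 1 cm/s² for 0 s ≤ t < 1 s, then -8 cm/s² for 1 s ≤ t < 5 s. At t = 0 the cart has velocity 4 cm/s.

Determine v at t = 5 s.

Δv equals the area under the a-t graph; then v = v₀ + Δv.
0–1 s: 1 × 1 = 1 cm/s
1–5 s: -8 × 4 = -32 cm/s
Δv = -31 cm/s, so v(5) = 4 + (-31) = -27 cm/s.

-27 cm/s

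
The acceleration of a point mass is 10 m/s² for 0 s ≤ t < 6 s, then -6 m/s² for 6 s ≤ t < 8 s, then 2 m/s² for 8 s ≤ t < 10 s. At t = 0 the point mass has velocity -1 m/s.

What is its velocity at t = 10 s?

51 m/s

Δv equals the area under the a-t graph; then v = v₀ + Δv.
0–6 s: 10 × 6 = 60 m/s
6–8 s: -6 × 2 = -12 m/s
8–10 s: 2 × 2 = 4 m/s
Δv = 52 m/s, so v(10) = -1 + (52) = 51 m/s.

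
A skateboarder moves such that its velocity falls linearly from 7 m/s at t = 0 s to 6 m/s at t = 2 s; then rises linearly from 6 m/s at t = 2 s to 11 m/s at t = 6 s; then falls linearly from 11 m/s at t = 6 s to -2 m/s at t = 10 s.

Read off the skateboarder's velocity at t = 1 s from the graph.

6.5 m/s

On 0–2 s the graph is linear from 7 to 6 m/s: v(1) = 7 + (6 − 7)·(1 − 0)/(2 − 0) = 6.5 m/s.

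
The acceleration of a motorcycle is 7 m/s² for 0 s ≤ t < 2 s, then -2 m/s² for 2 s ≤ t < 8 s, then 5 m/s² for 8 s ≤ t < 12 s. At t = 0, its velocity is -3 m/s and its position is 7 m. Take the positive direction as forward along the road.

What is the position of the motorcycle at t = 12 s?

On each constant-a segment, Δv = aΔt and Δx = v₀Δt + ½aΔt²; chain segment to segment.
0–2 s: v starts -3 m/s; Δx = -3·2 + ½·7·2² = 8 m; v ends 11 m/s.
2–8 s: v starts 11 m/s; Δx = 11·6 + ½·-2·6² = 30 m; v ends -1 m/s.
8–12 s: v starts -1 m/s; Δx = -1·4 + ½·5·4² = 36 m; v ends 19 m/s.
x(12) = 7 + Σ Δx = 81 m.

81 m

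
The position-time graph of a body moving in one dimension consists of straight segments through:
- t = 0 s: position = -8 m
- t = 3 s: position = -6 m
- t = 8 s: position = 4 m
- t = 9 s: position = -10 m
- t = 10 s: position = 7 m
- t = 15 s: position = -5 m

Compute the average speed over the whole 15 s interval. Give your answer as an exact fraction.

11/3 m/s

Average speed = (total path length)/(elapsed time); on a piecewise-linear x-t graph the path length is Σ|Δx|.
0–3 s: |Δx| = |-6 − -8| = 2 m
3–8 s: |Δx| = |4 − -6| = 10 m
8–9 s: |Δx| = |-10 − 4| = 14 m
9–10 s: |Δx| = |7 − -10| = 17 m
10–15 s: |Δx| = |-5 − 7| = 12 m
Total path = 55 m; average speed = 55/15 = 11/3 m/s.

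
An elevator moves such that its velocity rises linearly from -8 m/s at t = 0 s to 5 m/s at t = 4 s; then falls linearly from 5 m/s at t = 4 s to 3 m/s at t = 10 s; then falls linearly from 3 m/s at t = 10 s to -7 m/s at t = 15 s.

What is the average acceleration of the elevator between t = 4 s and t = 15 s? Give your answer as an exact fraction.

Average acceleration = Δv/Δt = (-7 − 5)/(15 − 4) = -12/11 m/s².

-12/11 m/s²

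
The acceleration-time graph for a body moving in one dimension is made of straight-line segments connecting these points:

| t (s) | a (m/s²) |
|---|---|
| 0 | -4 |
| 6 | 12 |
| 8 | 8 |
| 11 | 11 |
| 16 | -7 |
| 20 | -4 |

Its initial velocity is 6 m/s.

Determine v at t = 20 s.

66.5 m/s

Δv equals the area under the a-t graph; then v = v₀ + Δv.
0–6 s: ½(-4 + 12)(6) = 24 m/s
6–8 s: ½(12 + 8)(2) = 20 m/s
8–11 s: ½(8 + 11)(3) = 28.5 m/s
11–16 s: ½(11 + -7)(5) = 10 m/s
16–20 s: ½(-7 + -4)(4) = -22 m/s
Δv = 60.5 m/s, so v(20) = 6 + (60.5) = 66.5 m/s.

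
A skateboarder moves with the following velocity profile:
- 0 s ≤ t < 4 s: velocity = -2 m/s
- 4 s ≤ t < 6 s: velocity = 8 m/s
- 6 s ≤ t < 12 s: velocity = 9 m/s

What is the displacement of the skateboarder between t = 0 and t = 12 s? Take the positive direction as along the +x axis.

62 m

Displacement is the signed area under the v-t curve.
0–4 s: -2 × 4 = -8 m
4–6 s: 8 × 2 = 16 m
6–12 s: 9 × 6 = 54 m
Net displacement = 62 m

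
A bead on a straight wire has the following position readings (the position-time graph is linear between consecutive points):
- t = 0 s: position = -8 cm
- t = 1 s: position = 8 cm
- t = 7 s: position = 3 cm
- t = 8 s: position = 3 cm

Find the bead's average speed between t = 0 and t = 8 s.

Average speed = (total path length)/(elapsed time); on a piecewise-linear x-t graph the path length is Σ|Δx|.
0–1 s: |Δx| = |8 − -8| = 16 cm
1–7 s: |Δx| = |3 − 8| = 5 cm
7–8 s: |Δx| = |3 − 3| = 0 cm
Total path = 21 cm; average speed = 21/8 = 2.625 cm/s.

2.625 cm/s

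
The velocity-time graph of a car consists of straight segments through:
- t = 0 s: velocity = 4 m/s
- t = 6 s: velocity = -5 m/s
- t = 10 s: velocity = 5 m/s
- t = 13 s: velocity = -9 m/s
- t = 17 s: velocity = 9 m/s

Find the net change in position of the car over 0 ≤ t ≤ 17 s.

Displacement is the signed area under the v-t curve.
0–6 s: ½(4 + -5)(6) = -3 m
6–10 s: ½(-5 + 5)(4) = 0 m
10–13 s: ½(5 + -9)(3) = -6 m
13–17 s: ½(-9 + 9)(4) = 0 m
Net displacement = -9 m

-9 m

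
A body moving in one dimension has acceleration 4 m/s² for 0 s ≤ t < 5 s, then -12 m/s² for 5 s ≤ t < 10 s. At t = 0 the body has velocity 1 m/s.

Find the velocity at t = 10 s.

Δv equals the area under the a-t graph; then v = v₀ + Δv.
0–5 s: 4 × 5 = 20 m/s
5–10 s: -12 × 5 = -60 m/s
Δv = -40 m/s, so v(10) = 1 + (-40) = -39 m/s.

-39 m/s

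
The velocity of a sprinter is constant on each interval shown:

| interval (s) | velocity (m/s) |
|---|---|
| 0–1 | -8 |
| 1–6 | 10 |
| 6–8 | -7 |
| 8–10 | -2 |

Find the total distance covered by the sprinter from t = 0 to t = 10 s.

76 m

Distance (not displacement) is the total path length: add the absolute areas under v-t.
0–1 s: |-8| × 1 = 8 m
1–6 s: |10| × 5 = 50 m
6–8 s: |-7| × 2 = 14 m
8–10 s: |-2| × 2 = 4 m
Total distance = 76 m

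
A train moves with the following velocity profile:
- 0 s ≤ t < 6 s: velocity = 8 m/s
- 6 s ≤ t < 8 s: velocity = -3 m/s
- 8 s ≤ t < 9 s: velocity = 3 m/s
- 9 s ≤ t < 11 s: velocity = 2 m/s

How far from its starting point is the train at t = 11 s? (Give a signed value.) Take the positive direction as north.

49 m

Net displacement equals the area under the velocity-time graph (areas below the axis count negative).
0–6 s: 8 × 6 = 48 m
6–8 s: -3 × 2 = -6 m
8–9 s: 3 × 1 = 3 m
9–11 s: 2 × 2 = 4 m
Net displacement = 49 m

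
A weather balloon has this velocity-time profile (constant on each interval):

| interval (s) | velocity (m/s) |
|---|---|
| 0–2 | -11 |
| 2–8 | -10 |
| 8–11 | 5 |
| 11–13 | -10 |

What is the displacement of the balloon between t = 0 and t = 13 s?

-87 m

Displacement is the signed area under the v-t curve.
0–2 s: -11 × 2 = -22 m
2–8 s: -10 × 6 = -60 m
8–11 s: 5 × 3 = 15 m
11–13 s: -10 × 2 = -20 m
Net displacement = -87 m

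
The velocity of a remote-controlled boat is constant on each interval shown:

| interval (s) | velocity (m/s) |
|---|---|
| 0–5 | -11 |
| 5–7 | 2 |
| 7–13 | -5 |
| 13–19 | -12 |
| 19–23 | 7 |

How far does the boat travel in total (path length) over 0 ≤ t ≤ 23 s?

189 m

Total distance travelled is ∫|v| dt — sum the magnitudes of each area piece.
0–5 s: |-11| × 5 = 55 m
5–7 s: |2| × 2 = 4 m
7–13 s: |-5| × 6 = 30 m
13–19 s: |-12| × 6 = 72 m
19–23 s: |7| × 4 = 28 m
Total distance = 189 m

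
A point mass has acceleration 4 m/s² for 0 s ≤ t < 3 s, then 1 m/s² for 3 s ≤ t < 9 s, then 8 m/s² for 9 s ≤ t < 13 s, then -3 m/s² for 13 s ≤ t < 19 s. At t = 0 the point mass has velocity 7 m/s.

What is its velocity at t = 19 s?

Δv equals the area under the a-t graph; then v = v₀ + Δv.
0–3 s: 4 × 3 = 12 m/s
3–9 s: 1 × 6 = 6 m/s
9–13 s: 8 × 4 = 32 m/s
13–19 s: -3 × 6 = -18 m/s
Δv = 32 m/s, so v(19) = 7 + (32) = 39 m/s.

39 m/s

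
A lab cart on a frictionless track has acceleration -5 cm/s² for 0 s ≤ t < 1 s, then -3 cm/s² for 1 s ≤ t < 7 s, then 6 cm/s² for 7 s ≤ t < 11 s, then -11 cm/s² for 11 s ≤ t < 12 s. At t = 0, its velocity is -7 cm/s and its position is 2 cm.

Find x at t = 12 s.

On each constant-a segment, Δv = aΔt and Δx = v₀Δt + ½aΔt²; chain segment to segment.
0–1 s: v starts -7 cm/s; Δx = -7·1 + ½·-5·1² = -9.5 cm; v ends -12 cm/s.
1–7 s: v starts -12 cm/s; Δx = -12·6 + ½·-3·6² = -126 cm; v ends -30 cm/s.
7–11 s: v starts -30 cm/s; Δx = -30·4 + ½·6·4² = -72 cm; v ends -6 cm/s.
11–12 s: v starts -6 cm/s; Δx = -6·1 + ½·-11·1² = -11.5 cm; v ends -17 cm/s.
x(12) = 2 + Σ Δx = -217 cm.

-217 cm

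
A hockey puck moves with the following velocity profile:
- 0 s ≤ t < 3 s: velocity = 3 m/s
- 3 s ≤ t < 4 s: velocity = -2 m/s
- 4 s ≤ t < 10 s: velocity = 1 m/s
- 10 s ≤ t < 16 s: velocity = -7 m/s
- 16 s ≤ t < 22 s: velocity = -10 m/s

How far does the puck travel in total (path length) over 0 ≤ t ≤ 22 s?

Total distance travelled is ∫|v| dt — sum the magnitudes of each area piece.
0–3 s: |3| × 3 = 9 m
3–4 s: |-2| × 1 = 2 m
4–10 s: |1| × 6 = 6 m
10–16 s: |-7| × 6 = 42 m
16–22 s: |-10| × 6 = 60 m
Total distance = 119 m

119 m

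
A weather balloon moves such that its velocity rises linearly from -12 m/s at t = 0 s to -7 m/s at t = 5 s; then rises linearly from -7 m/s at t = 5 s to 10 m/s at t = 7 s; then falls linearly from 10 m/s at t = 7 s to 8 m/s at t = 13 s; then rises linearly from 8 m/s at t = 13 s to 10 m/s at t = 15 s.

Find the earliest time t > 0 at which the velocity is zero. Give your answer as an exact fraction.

t = 99/17 s

v changes sign on 5–7 s (from -7 to 10); the graph is linear there, so v = 0 at t = 5 + (7)·(7 − 5)/(10 − -7) = 99/17 s.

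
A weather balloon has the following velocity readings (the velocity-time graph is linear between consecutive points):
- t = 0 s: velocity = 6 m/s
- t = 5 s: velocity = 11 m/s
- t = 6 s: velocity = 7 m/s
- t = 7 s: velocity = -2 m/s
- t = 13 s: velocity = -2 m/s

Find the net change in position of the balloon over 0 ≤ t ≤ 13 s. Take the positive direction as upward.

Displacement is the signed area under the v-t curve.
0–5 s: ½(6 + 11)(5) = 42.5 m
5–6 s: ½(11 + 7)(1) = 9 m
6–7 s: ½(7 + -2)(1) = 2.5 m
7–13 s: -2 × 6 = -12 m
Net displacement = 42 m

42 m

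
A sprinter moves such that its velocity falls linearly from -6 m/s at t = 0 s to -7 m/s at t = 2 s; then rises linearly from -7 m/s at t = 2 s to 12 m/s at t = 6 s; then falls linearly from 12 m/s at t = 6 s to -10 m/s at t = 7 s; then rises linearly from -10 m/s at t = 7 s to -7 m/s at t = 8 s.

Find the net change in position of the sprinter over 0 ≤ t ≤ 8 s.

Net displacement equals the area under the velocity-time graph (areas below the axis count negative).
0–2 s: ½(-6 + -7)(2) = -13 m
2–6 s: ½(-7 + 12)(4) = 10 m
6–7 s: ½(12 + -10)(1) = 1 m
7–8 s: ½(-10 + -7)(1) = -8.5 m
Net displacement = -10.5 m

-10.5 m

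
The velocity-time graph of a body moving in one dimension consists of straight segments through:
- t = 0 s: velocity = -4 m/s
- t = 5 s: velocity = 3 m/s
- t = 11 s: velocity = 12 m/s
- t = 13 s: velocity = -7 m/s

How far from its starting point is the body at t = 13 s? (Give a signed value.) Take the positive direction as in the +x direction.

47.5 m

Net displacement equals the area under the velocity-time graph (areas below the axis count negative).
0–5 s: ½(-4 + 3)(5) = -2.5 m
5–11 s: ½(3 + 12)(6) = 45 m
11–13 s: ½(12 + -7)(2) = 5 m
Net displacement = 47.5 m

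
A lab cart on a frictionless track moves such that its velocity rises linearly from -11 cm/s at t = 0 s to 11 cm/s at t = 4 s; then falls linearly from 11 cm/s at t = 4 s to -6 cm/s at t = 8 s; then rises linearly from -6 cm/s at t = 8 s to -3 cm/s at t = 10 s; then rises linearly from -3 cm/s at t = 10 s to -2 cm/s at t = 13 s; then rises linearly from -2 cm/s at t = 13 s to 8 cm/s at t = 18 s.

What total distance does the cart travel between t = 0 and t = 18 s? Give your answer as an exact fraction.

2515/34 cm

Distance (not displacement) is the total path length: add the absolute areas under v-t.
0–4 s: v = 0 at t = 2 s; triangle areas 11 + 11 = 22 cm
4–8 s: v = 0 at t = 112/17 s; triangle areas 242/17 + 72/17 = 314/17 cm
8–10 s: |½(-6 + -3)(2)| = 9 cm
10–13 s: |½(-3 + -2)(3)| = 7.5 cm
13–18 s: v = 0 at t = 14 s; triangle areas 1 + 16 = 17 cm
Total distance = 2515/34 cm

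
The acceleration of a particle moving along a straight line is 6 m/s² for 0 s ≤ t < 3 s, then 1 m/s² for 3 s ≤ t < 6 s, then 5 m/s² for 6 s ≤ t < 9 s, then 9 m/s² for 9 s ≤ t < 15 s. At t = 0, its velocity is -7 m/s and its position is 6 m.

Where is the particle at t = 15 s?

450 m

On each constant-a segment, Δv = aΔt and Δx = v₀Δt + ½aΔt²; chain segment to segment.
0–3 s: v starts -7 m/s; Δx = -7·3 + ½·6·3² = 6 m; v ends 11 m/s.
3–6 s: v starts 11 m/s; Δx = 11·3 + ½·1·3² = 37.5 m; v ends 14 m/s.
6–9 s: v starts 14 m/s; Δx = 14·3 + ½·5·3² = 64.5 m; v ends 29 m/s.
9–15 s: v starts 29 m/s; Δx = 29·6 + ½·9·6² = 336 m; v ends 83 m/s.
x(15) = 6 + Σ Δx = 450 m.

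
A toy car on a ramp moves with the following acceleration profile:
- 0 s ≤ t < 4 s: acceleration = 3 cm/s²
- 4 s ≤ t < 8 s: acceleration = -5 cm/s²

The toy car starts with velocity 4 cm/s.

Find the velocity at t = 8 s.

-4 cm/s

Δv equals the area under the a-t graph; then v = v₀ + Δv.
0–4 s: 3 × 4 = 12 cm/s
4–8 s: -5 × 4 = -20 cm/s
Δv = -8 cm/s, so v(8) = 4 + (-8) = -4 cm/s.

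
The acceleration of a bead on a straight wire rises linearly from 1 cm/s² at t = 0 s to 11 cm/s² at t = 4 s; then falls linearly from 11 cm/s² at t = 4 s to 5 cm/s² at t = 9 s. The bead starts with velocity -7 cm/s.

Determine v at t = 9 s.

Δv equals the area under the a-t graph; then v = v₀ + Δv.
0–4 s: ½(1 + 11)(4) = 24 cm/s
4–9 s: ½(11 + 5)(5) = 40 cm/s
Δv = 64 cm/s, so v(9) = -7 + (64) = 57 cm/s.

57 cm/s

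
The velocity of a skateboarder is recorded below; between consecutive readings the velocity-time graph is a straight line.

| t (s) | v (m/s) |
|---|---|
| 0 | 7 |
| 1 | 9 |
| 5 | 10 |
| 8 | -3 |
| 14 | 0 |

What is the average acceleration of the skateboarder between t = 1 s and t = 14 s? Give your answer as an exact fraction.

Average acceleration = Δv/Δt = (0 − 9)/(14 − 1) = -9/13 m/s².

-9/13 m/s²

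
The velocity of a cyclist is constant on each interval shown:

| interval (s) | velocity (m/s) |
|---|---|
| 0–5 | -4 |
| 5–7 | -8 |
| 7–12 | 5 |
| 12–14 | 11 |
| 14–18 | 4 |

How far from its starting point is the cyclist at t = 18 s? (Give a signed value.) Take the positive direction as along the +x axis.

Displacement is the signed area under the v-t curve.
0–5 s: -4 × 5 = -20 m
5–7 s: -8 × 2 = -16 m
7–12 s: 5 × 5 = 25 m
12–14 s: 11 × 2 = 22 m
14–18 s: 4 × 4 = 16 m
Net displacement = 27 m

27 m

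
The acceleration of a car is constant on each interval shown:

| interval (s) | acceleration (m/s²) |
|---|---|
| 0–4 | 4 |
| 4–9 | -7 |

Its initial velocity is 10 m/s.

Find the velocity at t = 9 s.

Δv equals the area under the a-t graph; then v = v₀ + Δv.
0–4 s: 4 × 4 = 16 m/s
4–9 s: -7 × 5 = -35 m/s
Δv = -19 m/s, so v(9) = 10 + (-19) = -9 m/s.

-9 m/s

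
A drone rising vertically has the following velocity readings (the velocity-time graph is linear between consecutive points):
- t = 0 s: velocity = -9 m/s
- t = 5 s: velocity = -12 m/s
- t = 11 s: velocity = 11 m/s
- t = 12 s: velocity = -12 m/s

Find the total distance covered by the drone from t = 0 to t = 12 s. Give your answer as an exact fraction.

Total distance travelled is ∫|v| dt — sum the magnitudes of each area piece.
0–5 s: |½(-9 + -12)(5)| = 52.5 m
5–11 s: v = 0 at t = 187/23 s; triangle areas 432/23 + 363/23 = 795/23 m
11–12 s: v = 0 at t = 264/23 s; triangle areas 121/46 + 72/23 = 265/46 m
Total distance = 2135/23 m

2135/23 m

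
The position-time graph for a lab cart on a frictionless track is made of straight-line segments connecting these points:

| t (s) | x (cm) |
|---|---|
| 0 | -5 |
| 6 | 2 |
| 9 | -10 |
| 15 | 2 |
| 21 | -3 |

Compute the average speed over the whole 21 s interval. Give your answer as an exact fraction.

Average speed = (total path length)/(elapsed time); on a piecewise-linear x-t graph the path length is Σ|Δx|.
0–6 s: |Δx| = |2 − -5| = 7 cm
6–9 s: |Δx| = |-10 − 2| = 12 cm
9–15 s: |Δx| = |2 − -10| = 12 cm
15–21 s: |Δx| = |-3 − 2| = 5 cm
Total path = 36 cm; average speed = 36/21 = 12/7 cm/s.

12/7 cm/s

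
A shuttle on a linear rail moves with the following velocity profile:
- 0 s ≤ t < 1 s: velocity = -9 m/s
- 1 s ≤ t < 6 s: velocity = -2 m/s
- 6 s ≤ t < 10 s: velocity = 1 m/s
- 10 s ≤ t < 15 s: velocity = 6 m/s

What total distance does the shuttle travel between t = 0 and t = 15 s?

53 m

Total distance travelled is ∫|v| dt — sum the magnitudes of each area piece.
0–1 s: |-9| × 1 = 9 m
1–6 s: |-2| × 5 = 10 m
6–10 s: |1| × 4 = 4 m
10–15 s: |6| × 5 = 30 m
Total distance = 53 m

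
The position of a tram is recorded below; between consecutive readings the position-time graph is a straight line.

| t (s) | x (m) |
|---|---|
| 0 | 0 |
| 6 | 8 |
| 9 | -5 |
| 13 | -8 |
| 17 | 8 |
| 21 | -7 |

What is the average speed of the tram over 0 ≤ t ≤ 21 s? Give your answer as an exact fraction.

55/21 m/s

Average speed = (total path length)/(elapsed time); on a piecewise-linear x-t graph the path length is Σ|Δx|.
0–6 s: |Δx| = |8 − 0| = 8 m
6–9 s: |Δx| = |-5 − 8| = 13 m
9–13 s: |Δx| = |-8 − -5| = 3 m
13–17 s: |Δx| = |8 − -8| = 16 m
17–21 s: |Δx| = |-7 − 8| = 15 m
Total path = 55 m; average speed = 55/21 = 55/21 m/s.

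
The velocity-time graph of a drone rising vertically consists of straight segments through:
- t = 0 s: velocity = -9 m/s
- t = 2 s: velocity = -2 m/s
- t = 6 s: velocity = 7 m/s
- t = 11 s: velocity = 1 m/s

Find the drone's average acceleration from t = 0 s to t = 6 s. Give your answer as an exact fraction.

Average acceleration = Δv/Δt = (7 − -9)/(6 − 0) = 8/3 m/s².

8/3 m/s²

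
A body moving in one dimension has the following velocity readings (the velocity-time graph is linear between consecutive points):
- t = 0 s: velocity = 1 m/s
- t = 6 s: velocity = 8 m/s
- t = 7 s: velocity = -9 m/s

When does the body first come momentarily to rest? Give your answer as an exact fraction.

v changes sign on 6–7 s (from 8 to -9); the graph is linear there, so v = 0 at t = 6 + (-8)·(7 − 6)/(-9 − 8) = 110/17 s.

t = 110/17 s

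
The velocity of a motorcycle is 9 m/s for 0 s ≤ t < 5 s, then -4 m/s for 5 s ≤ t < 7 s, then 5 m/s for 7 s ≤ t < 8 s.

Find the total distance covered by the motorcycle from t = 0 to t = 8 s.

58 m

Distance (not displacement) is the total path length: add the absolute areas under v-t.
0–5 s: |9| × 5 = 45 m
5–7 s: |-4| × 2 = 8 m
7–8 s: |5| × 1 = 5 m
Total distance = 58 m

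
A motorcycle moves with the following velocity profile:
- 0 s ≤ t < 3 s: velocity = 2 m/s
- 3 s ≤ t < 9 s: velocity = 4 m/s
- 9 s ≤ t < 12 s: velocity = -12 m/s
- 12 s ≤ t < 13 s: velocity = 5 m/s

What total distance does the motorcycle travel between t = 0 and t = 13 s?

71 m

Distance (not displacement) is the total path length: add the absolute areas under v-t.
0–3 s: |2| × 3 = 6 m
3–9 s: |4| × 6 = 24 m
9–12 s: |-12| × 3 = 36 m
12–13 s: |5| × 1 = 5 m
Total distance = 71 m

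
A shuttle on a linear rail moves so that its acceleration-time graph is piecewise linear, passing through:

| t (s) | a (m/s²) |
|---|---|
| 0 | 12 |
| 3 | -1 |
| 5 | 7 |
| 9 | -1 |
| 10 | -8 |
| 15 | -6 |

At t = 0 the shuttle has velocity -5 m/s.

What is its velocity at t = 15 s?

-10 m/s

Δv equals the area under the a-t graph; then v = v₀ + Δv.
0–3 s: ½(12 + -1)(3) = 16.5 m/s
3–5 s: ½(-1 + 7)(2) = 6 m/s
5–9 s: ½(7 + -1)(4) = 12 m/s
9–10 s: ½(-1 + -8)(1) = -4.5 m/s
10–15 s: ½(-8 + -6)(5) = -35 m/s
Δv = -5 m/s, so v(15) = -5 + (-5) = -10 m/s.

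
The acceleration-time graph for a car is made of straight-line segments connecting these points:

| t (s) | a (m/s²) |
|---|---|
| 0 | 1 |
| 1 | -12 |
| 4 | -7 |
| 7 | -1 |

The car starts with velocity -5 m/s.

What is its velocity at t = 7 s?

Δv equals the area under the a-t graph; then v = v₀ + Δv.
0–1 s: ½(1 + -12)(1) = -5.5 m/s
1–4 s: ½(-12 + -7)(3) = -28.5 m/s
4–7 s: ½(-7 + -1)(3) = -12 m/s
Δv = -46 m/s, so v(7) = -5 + (-46) = -51 m/s.

-51 m/s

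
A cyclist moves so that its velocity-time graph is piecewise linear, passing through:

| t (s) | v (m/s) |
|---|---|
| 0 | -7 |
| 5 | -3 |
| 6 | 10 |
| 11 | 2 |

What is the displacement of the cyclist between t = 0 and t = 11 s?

Net displacement equals the area under the velocity-time graph (areas below the axis count negative).
0–5 s: ½(-7 + -3)(5) = -25 m
5–6 s: ½(-3 + 10)(1) = 3.5 m
6–11 s: ½(10 + 2)(5) = 30 m
Net displacement = 8.5 m

8.5 m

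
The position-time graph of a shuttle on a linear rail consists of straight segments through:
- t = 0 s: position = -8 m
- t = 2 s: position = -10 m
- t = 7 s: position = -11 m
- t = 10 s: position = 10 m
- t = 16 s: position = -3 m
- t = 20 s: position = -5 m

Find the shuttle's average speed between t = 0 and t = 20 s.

Average speed = (total path length)/(elapsed time); on a piecewise-linear x-t graph the path length is Σ|Δx|.
0–2 s: |Δx| = |-10 − -8| = 2 m
2–7 s: |Δx| = |-11 − -10| = 1 m
7–10 s: |Δx| = |10 − -11| = 21 m
10–16 s: |Δx| = |-3 − 10| = 13 m
16–20 s: |Δx| = |-5 − -3| = 2 m
Total path = 39 m; average speed = 39/20 = 1.95 m/s.

1.95 m/s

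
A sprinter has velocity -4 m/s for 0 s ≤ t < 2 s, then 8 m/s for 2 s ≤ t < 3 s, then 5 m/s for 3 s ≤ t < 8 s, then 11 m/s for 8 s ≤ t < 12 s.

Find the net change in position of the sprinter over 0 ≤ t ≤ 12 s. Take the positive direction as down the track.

69 m

Displacement is the signed area under the v-t curve.
0–2 s: -4 × 2 = -8 m
2–3 s: 8 × 1 = 8 m
3–8 s: 5 × 5 = 25 m
8–12 s: 11 × 4 = 44 m
Net displacement = 69 m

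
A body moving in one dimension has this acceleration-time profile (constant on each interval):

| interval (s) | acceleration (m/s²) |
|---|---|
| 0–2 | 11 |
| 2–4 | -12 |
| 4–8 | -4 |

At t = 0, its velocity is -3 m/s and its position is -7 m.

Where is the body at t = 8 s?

-29 m

On each constant-a segment, Δv = aΔt and Δx = v₀Δt + ½aΔt²; chain segment to segment.
0–2 s: v starts -3 m/s; Δx = -3·2 + ½·11·2² = 16 m; v ends 19 m/s.
2–4 s: v starts 19 m/s; Δx = 19·2 + ½·-12·2² = 14 m; v ends -5 m/s.
4–8 s: v starts -5 m/s; Δx = -5·4 + ½·-4·4² = -52 m; v ends -21 m/s.
x(8) = -7 + Σ Δx = -29 m.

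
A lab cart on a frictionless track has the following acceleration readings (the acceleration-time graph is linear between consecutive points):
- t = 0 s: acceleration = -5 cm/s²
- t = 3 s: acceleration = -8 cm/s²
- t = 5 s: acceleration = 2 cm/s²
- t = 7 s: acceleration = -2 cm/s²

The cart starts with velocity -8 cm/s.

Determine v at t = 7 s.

Δv equals the area under the a-t graph; then v = v₀ + Δv.
0–3 s: ½(-5 + -8)(3) = -19.5 cm/s
3–5 s: ½(-8 + 2)(2) = -6 cm/s
5–7 s: ½(2 + -2)(2) = 0 cm/s
Δv = -25.5 cm/s, so v(7) = -8 + (-25.5) = -33.5 cm/s.

-33.5 cm/s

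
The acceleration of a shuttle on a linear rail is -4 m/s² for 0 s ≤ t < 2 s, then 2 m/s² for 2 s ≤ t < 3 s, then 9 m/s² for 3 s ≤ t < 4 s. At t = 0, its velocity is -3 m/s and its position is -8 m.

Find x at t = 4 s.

On each constant-a segment, Δv = aΔt and Δx = v₀Δt + ½aΔt²; chain segment to segment.
0–2 s: v starts -3 m/s; Δx = -3·2 + ½·-4·2² = -14 m; v ends -11 m/s.
2–3 s: v starts -11 m/s; Δx = -11·1 + ½·2·1² = -10 m; v ends -9 m/s.
3–4 s: v starts -9 m/s; Δx = -9·1 + ½·9·1² = -4.5 m; v ends 0 m/s.
x(4) = -8 + Σ Δx = -36.5 m.

-36.5 m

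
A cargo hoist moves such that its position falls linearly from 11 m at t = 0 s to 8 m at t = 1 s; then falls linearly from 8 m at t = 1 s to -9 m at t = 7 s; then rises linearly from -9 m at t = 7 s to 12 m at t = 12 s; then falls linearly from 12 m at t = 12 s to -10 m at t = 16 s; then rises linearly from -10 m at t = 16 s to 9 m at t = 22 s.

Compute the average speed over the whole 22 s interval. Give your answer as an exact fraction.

41/11 m/s

Average speed = (total path length)/(elapsed time); on a piecewise-linear x-t graph the path length is Σ|Δx|.
0–1 s: |Δx| = |8 − 11| = 3 m
1–7 s: |Δx| = |-9 − 8| = 17 m
7–12 s: |Δx| = |12 − -9| = 21 m
12–16 s: |Δx| = |-10 − 12| = 22 m
16–22 s: |Δx| = |9 − -10| = 19 m
Total path = 82 m; average speed = 82/22 = 41/11 m/s.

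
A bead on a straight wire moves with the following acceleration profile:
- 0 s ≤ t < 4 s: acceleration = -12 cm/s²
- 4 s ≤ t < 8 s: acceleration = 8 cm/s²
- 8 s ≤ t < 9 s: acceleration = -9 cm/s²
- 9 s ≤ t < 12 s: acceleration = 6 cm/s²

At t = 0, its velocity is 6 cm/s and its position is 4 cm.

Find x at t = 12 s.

On each constant-a segment, Δv = aΔt and Δx = v₀Δt + ½aΔt²; chain segment to segment.
0–4 s: v starts 6 cm/s; Δx = 6·4 + ½·-12·4² = -72 cm; v ends -42 cm/s.
4–8 s: v starts -42 cm/s; Δx = -42·4 + ½·8·4² = -104 cm; v ends -10 cm/s.
8–9 s: v starts -10 cm/s; Δx = -10·1 + ½·-9·1² = -14.5 cm; v ends -19 cm/s.
9–12 s: v starts -19 cm/s; Δx = -19·3 + ½·6·3² = -30 cm; v ends -1 cm/s.
x(12) = 4 + Σ Δx = -216.5 cm.

-216.5 cm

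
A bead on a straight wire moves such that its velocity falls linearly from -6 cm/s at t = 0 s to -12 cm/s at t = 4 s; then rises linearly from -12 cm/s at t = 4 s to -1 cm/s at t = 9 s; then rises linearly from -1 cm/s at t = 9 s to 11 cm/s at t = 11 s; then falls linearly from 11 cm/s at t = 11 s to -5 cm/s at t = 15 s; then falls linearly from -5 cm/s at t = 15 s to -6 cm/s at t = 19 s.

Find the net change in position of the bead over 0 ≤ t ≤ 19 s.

Displacement is the signed area under the v-t curve.
0–4 s: ½(-6 + -12)(4) = -36 cm
4–9 s: ½(-12 + -1)(5) = -32.5 cm
9–11 s: ½(-1 + 11)(2) = 10 cm
11–15 s: ½(11 + -5)(4) = 12 cm
15–19 s: ½(-5 + -6)(4) = -22 cm
Net displacement = -68.5 cm

-68.5 cm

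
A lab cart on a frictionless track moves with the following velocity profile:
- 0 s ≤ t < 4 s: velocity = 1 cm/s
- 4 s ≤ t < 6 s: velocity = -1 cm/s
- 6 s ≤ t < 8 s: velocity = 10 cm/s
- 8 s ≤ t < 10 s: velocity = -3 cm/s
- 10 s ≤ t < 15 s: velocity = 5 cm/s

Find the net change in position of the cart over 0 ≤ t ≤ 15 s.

Displacement is the signed area under the v-t curve.
0–4 s: 1 × 4 = 4 cm
4–6 s: -1 × 2 = -2 cm
6–8 s: 10 × 2 = 20 cm
8–10 s: -3 × 2 = -6 cm
10–15 s: 5 × 5 = 25 cm
Net displacement = 41 cm

41 cm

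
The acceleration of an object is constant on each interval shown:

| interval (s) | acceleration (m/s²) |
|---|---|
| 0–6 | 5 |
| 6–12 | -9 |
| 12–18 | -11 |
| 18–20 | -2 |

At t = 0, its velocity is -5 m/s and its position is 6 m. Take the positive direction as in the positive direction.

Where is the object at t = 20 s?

On each constant-a segment, Δv = aΔt and Δx = v₀Δt + ½aΔt²; chain segment to segment.
0–6 s: v starts -5 m/s; Δx = -5·6 + ½·5·6² = 60 m; v ends 25 m/s.
6–12 s: v starts 25 m/s; Δx = 25·6 + ½·-9·6² = -12 m; v ends -29 m/s.
12–18 s: v starts -29 m/s; Δx = -29·6 + ½·-11·6² = -372 m; v ends -95 m/s.
18–20 s: v starts -95 m/s; Δx = -95·2 + ½·-2·2² = -194 m; v ends -99 m/s.
x(20) = 6 + Σ Δx = -512 m.

-512 m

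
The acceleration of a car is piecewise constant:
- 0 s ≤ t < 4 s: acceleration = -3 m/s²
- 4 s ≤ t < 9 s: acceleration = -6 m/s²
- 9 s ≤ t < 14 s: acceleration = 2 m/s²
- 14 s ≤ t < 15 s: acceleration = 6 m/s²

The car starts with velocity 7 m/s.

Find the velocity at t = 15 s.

-19 m/s

Δv equals the area under the a-t graph; then v = v₀ + Δv.
0–4 s: -3 × 4 = -12 m/s
4–9 s: -6 × 5 = -30 m/s
9–14 s: 2 × 5 = 10 m/s
14–15 s: 6 × 1 = 6 m/s
Δv = -26 m/s, so v(15) = 7 + (-26) = -19 m/s.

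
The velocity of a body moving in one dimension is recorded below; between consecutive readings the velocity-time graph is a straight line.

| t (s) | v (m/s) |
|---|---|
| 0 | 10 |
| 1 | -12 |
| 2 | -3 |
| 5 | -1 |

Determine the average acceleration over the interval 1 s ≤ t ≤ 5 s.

2.75 m/s²

Average acceleration = Δv/Δt = (-1 − -12)/(5 − 1) = 2.75 m/s².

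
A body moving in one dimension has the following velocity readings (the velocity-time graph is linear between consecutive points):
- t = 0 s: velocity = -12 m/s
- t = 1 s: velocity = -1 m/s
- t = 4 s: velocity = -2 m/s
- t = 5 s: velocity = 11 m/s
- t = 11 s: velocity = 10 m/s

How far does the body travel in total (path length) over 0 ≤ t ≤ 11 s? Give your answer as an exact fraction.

2049/26 m

Total distance travelled is ∫|v| dt — sum the magnitudes of each area piece.
0–1 s: |½(-12 + -1)(1)| = 6.5 m
1–4 s: |½(-1 + -2)(3)| = 4.5 m
4–5 s: v = 0 at t = 54/13 s; triangle areas 2/13 + 121/26 = 125/26 m
5–11 s: |½(11 + 10)(6)| = 63 m
Total distance = 2049/26 m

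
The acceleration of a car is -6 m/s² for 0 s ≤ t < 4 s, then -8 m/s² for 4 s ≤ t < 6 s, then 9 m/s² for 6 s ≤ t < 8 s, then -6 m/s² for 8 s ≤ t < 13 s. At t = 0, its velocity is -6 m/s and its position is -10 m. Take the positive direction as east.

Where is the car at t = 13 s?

On each constant-a segment, Δv = aΔt and Δx = v₀Δt + ½aΔt²; chain segment to segment.
0–4 s: v starts -6 m/s; Δx = -6·4 + ½·-6·4² = -72 m; v ends -30 m/s.
4–6 s: v starts -30 m/s; Δx = -30·2 + ½·-8·2² = -76 m; v ends -46 m/s.
6–8 s: v starts -46 m/s; Δx = -46·2 + ½·9·2² = -74 m; v ends -28 m/s.
8–13 s: v starts -28 m/s; Δx = -28·5 + ½·-6·5² = -215 m; v ends -58 m/s.
x(13) = -10 + Σ Δx = -447 m.

-447 m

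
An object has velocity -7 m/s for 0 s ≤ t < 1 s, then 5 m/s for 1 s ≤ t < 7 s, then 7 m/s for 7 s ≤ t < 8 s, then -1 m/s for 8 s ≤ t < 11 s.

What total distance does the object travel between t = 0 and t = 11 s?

47 m

Distance (not displacement) is the total path length: add the absolute areas under v-t.
0–1 s: |-7| × 1 = 7 m
1–7 s: |5| × 6 = 30 m
7–8 s: |7| × 1 = 7 m
8–11 s: |-1| × 3 = 3 m
Total distance = 47 m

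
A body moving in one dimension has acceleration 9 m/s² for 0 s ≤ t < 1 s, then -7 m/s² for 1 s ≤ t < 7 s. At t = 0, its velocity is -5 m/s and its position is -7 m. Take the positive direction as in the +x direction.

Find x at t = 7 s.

-109.5 m

On each constant-a segment, Δv = aΔt and Δx = v₀Δt + ½aΔt²; chain segment to segment.
0–1 s: v starts -5 m/s; Δx = -5·1 + ½·9·1² = -0.5 m; v ends 4 m/s.
1–7 s: v starts 4 m/s; Δx = 4·6 + ½·-7·6² = -102 m; v ends -38 m/s.
x(7) = -7 + Σ Δx = -109.5 m.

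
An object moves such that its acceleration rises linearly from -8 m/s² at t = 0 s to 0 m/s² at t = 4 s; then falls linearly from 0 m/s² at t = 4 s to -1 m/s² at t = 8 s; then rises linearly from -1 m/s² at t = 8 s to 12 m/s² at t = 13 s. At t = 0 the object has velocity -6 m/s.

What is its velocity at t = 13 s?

3.5 m/s

Δv equals the area under the a-t graph; then v = v₀ + Δv.
0–4 s: ½(-8 + 0)(4) = -16 m/s
4–8 s: ½(0 + -1)(4) = -2 m/s
8–13 s: ½(-1 + 12)(5) = 27.5 m/s
Δv = 9.5 m/s, so v(13) = -6 + (9.5) = 3.5 m/s.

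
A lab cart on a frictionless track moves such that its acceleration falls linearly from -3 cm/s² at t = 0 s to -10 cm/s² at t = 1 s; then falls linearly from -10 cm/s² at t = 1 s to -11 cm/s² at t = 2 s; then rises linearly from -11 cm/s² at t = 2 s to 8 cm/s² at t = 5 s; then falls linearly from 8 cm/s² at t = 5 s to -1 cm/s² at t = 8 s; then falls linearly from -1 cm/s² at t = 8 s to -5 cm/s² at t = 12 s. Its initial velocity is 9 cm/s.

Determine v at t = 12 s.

Δv equals the area under the a-t graph; then v = v₀ + Δv.
0–1 s: ½(-3 + -10)(1) = -6.5 cm/s
1–2 s: ½(-10 + -11)(1) = -10.5 cm/s
2–5 s: ½(-11 + 8)(3) = -4.5 cm/s
5–8 s: ½(8 + -1)(3) = 10.5 cm/s
8–12 s: ½(-1 + -5)(4) = -12 cm/s
Δv = -23 cm/s, so v(12) = 9 + (-23) = -14 cm/s.

-14 cm/s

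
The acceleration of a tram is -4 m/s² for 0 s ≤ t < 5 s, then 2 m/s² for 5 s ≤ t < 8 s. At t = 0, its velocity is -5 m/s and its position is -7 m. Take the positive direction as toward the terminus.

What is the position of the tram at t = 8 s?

On each constant-a segment, Δv = aΔt and Δx = v₀Δt + ½aΔt²; chain segment to segment.
0–5 s: v starts -5 m/s; Δx = -5·5 + ½·-4·5² = -75 m; v ends -25 m/s.
5–8 s: v starts -25 m/s; Δx = -25·3 + ½·2·3² = -66 m; v ends -19 m/s.
x(8) = -7 + Σ Δx = -148 m.

-148 m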